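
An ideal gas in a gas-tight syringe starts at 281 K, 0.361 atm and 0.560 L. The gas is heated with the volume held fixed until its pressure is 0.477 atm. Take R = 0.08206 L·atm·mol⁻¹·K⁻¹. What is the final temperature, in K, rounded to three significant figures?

T₂ ≈ 371 K

Isochoric, so P/T is constant: V₂ = V₁; T₂ = T₁·(P₂/P₁) = 371.3 K.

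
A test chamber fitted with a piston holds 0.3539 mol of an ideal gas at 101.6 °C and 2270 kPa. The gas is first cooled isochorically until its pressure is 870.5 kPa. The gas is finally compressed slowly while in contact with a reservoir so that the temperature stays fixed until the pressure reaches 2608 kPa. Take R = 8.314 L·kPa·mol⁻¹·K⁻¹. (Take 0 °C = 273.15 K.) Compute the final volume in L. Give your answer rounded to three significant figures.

V₃ ≈ 0.162 L

Convert: T₁ = 374.8 K.
From PV = nRT: V₁ = nRT₁/P₁ = 0.4857 L.
V constant ⇒ P ∝ T: V₂ = V₁; T₂ = T₁·(P₂/P₁) = 143.7 K.
T constant ⇒ Boyle's law P V = const: T₃ = T₂; V₃ = V₂·(P₂/P₃) = 0.1621 L.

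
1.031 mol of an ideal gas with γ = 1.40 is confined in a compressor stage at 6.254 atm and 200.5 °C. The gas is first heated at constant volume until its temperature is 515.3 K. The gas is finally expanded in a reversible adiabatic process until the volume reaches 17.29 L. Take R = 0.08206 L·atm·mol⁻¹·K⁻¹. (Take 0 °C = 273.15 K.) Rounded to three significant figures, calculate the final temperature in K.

T₃ ≈ 346 K

Convert: T₁ = 473.6 K.
From PV = nRT: V₁ = nRT₁/P₁ = 6.408 L.
V constant ⇒ P ∝ T: V₂ = V₁; P₂ = P₁·(T₂/T₁) = 6.804 atm.
Reversible adiabatic, γ = 1.40: T₃ = T₂·(V₂/V₃)^(γ−1) = 346.4 K; P₃ = P₂·(V₂/V₃)^γ = 1.695 atm.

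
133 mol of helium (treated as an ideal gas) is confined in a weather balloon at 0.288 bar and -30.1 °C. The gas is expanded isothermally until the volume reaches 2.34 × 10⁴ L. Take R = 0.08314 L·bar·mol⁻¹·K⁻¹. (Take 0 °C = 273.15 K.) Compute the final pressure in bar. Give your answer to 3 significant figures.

Convert: T₁ = 243.0 K.
From PV = nRT: V₁ = nRT₁/P₁ = 9332 L.
T constant ⇒ Boyle's law P V = const: T₂ = T₁; P₂ = P₁·(V₁/V₂) = 0.1149 bar.

P₂ ≈ 0.115 bar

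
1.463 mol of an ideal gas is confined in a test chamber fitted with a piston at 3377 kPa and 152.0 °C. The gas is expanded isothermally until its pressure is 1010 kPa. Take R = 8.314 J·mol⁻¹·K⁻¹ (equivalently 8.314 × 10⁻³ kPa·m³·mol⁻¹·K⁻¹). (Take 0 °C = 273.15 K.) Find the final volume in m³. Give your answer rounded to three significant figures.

Convert: T₁ = 425.1 K.
From PV = nRT: V₁ = nRT₁/P₁ = 0.001531 m³.
Isothermal, so P V is constant: T₂ = T₁; V₂ = V₁·(P₁/P₂) = 0.005120 m³.

V₂ ≈ 0.00512 m³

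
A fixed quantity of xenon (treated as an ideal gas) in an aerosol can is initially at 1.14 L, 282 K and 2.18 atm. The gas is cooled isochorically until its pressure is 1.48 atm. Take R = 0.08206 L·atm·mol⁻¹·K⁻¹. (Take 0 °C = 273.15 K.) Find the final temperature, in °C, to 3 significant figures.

V constant ⇒ P ∝ T: V₂ = V₁; T₂ = T₁·(P₂/P₁) = 191.4 K.

T₂ ≈ -81.7 °C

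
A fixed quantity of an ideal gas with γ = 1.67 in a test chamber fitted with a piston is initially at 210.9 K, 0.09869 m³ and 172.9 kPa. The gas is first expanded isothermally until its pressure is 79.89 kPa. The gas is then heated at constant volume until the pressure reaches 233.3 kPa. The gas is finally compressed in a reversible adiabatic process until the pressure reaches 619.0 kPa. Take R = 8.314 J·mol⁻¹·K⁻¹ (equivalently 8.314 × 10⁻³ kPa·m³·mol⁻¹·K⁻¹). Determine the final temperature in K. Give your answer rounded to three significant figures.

T₄ ≈ 911 K

Isothermal, so P V is constant: T₂ = T₁; V₂ = V₁·(P₁/P₂) = 0.2136 m³.
Isochoric, so P/T is constant: V₃ = V₂; T₃ = T₂·(P₃/P₂) = 615.9 K.
Adiabatic (γ = 1.67), T V^(γ−1) and P V^γ constant: T₄ = T₃·(P₄/P₃)^((γ−1)/γ) = 911.0 K; V₄ = V₃·(P₃/P₄)^(1/γ) = 0.1191 m³.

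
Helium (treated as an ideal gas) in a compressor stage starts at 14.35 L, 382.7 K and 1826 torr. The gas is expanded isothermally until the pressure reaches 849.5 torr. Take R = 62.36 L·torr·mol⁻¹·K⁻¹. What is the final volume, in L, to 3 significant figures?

T constant ⇒ Boyle's law P V = const: T₂ = T₁; V₂ = V₁·(P₁/P₂) = 30.85 L.

V₂ ≈ 30.8 L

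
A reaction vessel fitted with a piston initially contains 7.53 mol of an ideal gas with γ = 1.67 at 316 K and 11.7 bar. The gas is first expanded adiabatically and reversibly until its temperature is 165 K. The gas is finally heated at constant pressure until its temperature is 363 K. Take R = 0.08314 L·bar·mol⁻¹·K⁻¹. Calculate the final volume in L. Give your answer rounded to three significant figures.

From PV = nRT: V₁ = nRT₁/P₁ = 16.91 L.
Reversible adiabatic, γ = 1.67: P₂ = P₁·(T₂/T₁)^(γ/(γ−1)) = 2.316 bar; V₂ = V₁·(T₁/T₂)^(1/(γ−1)) = 44.60 L.
P constant ⇒ V ∝ T: P₃ = P₂; V₃ = V₂·(T₃/T₂) = 98.11 L.

V₃ ≈ 98.1 L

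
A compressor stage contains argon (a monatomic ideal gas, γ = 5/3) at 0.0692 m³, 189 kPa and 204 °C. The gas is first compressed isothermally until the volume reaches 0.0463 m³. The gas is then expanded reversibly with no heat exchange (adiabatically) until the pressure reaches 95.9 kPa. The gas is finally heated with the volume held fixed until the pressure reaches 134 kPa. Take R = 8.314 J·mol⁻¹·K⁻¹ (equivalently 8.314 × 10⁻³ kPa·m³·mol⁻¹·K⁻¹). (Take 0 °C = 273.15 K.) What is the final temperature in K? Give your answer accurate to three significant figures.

Convert: T₁ = 477.1 K.
Isothermal, so P V is constant: T₂ = T₁; P₂ = P₁·(V₁/V₂) = 282.5 kPa.
Reversible adiabatic, γ = 5/3: T₃ = T₂·(P₃/P₂)^((γ−1)/γ) = 309.7 K; V₃ = V₂·(P₂/P₃)^(1/γ) = 0.08853 m³.
Isochoric, so P/T is constant: V₄ = V₃; T₄ = T₃·(P₄/P₃) = 432.8 K.

T₄ ≈ 433 K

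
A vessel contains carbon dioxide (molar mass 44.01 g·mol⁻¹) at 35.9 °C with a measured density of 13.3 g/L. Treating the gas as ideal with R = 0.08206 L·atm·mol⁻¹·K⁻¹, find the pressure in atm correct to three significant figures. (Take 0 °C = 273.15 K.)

ρ = PM/(RT) ⇒ P = ρRT/M = (13.3 × 0.08206 × 309.0) / 44.01

P ≈ 7.66 atm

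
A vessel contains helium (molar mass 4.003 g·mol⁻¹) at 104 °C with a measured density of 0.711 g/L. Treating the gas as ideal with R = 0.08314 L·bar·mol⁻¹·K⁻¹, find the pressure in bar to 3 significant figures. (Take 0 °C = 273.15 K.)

ρ = PM/(RT) ⇒ P = ρRT/M = (0.711 × 0.08314 × 377.1) / 4.003

P ≈ 5.57 bar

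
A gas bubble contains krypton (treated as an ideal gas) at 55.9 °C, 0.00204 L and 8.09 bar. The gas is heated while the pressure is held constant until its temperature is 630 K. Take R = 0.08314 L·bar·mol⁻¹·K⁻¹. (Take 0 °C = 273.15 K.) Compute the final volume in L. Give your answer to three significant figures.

V₂ ≈ 0.00391 L

Convert: T₁ = 329.0 K.
Isobaric, so V/T is constant: P₂ = P₁; V₂ = V₁·(T₂/T₁) = 0.003906 L.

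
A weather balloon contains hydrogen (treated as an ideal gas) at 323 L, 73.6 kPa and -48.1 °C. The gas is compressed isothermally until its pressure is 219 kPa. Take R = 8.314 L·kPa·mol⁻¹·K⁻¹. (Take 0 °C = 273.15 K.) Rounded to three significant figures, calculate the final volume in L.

Convert: T₁ = 225.0 K.
Isothermal, so P V is constant: T₂ = T₁; V₂ = V₁·(P₁/P₂) = 108.6 L.

V₂ ≈ 109 L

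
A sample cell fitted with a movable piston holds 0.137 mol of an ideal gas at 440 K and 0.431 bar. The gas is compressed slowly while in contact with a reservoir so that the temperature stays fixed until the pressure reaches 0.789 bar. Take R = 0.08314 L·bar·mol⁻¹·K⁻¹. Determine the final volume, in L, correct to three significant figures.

V₂ ≈ 6.35 L

From PV = nRT: V₁ = nRT₁/P₁ = 11.63 L.
T constant ⇒ Boyle's law P V = const: T₂ = T₁; V₂ = V₁·(P₁/P₂) = 6.352 L.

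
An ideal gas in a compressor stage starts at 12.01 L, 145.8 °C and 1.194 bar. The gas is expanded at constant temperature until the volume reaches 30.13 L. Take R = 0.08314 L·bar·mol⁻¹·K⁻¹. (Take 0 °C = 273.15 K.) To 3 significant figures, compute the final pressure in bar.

Convert: T₁ = 418.9 K.
T constant ⇒ Boyle's law P V = const: T₂ = T₁; P₂ = P₁·(V₁/V₂) = 0.4759 bar.

P₂ ≈ 0.476 bar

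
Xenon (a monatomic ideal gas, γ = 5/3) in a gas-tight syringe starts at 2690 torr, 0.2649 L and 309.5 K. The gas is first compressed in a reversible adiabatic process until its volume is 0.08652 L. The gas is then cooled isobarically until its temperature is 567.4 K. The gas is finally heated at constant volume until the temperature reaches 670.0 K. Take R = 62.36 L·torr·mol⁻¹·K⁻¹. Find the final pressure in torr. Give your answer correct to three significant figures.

P₄ ≈ 2.05e+04 torr

Reversible adiabatic, γ = 5/3: T₂ = T₁·(V₁/V₂)^(γ−1) = 652.6 K; P₂ = P₁·(V₁/V₂)^γ = 1.737e+04 torr.
Isobaric, so V/T is constant: P₃ = P₂; V₃ = V₂·(T₃/T₂) = 0.07523 L.
Isochoric, so P/T is constant: V₄ = V₃; P₄ = P₃·(T₄/T₃) = 2.051e+04 torr.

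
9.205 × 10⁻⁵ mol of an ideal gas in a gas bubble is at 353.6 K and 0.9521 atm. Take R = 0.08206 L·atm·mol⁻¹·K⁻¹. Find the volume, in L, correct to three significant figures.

V ≈ 0.00281 L

PV = nRT ⇒ V = nRT/P = (9.205e-05 × 0.08206 × 353.6) / 0.9521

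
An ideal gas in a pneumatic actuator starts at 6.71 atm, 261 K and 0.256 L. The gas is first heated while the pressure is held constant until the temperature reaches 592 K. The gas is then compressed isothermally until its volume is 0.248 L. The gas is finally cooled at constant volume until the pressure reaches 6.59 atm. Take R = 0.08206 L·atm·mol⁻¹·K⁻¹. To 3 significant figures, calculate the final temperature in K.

T₄ ≈ 248 K

Isobaric, so V/T is constant: P₂ = P₁; V₂ = V₁·(T₂/T₁) = 0.5807 L.
Isothermal, so P V is constant: T₃ = T₂; P₃ = P₂·(V₂/V₃) = 15.71 atm.
Isochoric, so P/T is constant: V₄ = V₃; T₄ = T₃·(P₄/P₃) = 248.3 K.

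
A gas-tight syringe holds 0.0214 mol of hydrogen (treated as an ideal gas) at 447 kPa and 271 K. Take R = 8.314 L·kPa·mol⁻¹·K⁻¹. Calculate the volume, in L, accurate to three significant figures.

V ≈ 0.108 L

PV = nRT ⇒ V = nRT/P = (0.0214 × 8.314 × 271) / 447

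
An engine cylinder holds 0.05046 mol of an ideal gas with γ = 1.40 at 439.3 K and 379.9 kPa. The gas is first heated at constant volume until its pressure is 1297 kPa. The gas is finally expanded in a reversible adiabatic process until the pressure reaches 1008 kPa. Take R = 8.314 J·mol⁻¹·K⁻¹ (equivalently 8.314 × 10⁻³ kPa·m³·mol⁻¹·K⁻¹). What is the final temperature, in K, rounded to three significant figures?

From PV = nRT: V₁ = nRT₁/P₁ = 0.0004851 m³.
V constant ⇒ P ∝ T: V₂ = V₁; T₂ = T₁·(P₂/P₁) = 1500 K.
Adiabatic (γ = 1.40), T V^(γ−1) and P V^γ constant: T₃ = T₂·(P₃/P₂)^((γ−1)/γ) = 1396 K; V₃ = V₂·(P₂/P₃)^(1/γ) = 0.0005808 m³.

T₃ ≈ 1.40e+03 K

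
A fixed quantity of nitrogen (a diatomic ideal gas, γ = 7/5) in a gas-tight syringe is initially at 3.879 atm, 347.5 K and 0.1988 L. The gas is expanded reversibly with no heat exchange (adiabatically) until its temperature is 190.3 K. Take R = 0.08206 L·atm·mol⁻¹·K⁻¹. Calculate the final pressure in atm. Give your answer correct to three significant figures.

Reversible adiabatic, γ = 7/5: P₂ = P₁·(T₂/T₁)^(γ/(γ−1)) = 0.4714 atm; V₂ = V₁·(T₁/T₂)^(1/(γ−1)) = 0.8958 L.

P₂ ≈ 0.471 atm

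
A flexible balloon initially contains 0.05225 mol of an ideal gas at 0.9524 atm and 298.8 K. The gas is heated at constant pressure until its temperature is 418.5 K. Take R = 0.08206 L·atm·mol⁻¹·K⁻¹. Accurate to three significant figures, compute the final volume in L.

V₂ ≈ 1.88 L

From PV = nRT: V₁ = nRT₁/P₁ = 1.345 L.
P constant ⇒ V ∝ T: P₂ = P₁; V₂ = V₁·(T₂/T₁) = 1.884 L.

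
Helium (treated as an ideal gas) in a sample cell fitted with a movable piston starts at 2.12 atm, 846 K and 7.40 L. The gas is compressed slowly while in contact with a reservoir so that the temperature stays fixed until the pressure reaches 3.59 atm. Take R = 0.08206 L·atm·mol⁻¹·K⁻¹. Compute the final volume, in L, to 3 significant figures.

V₂ ≈ 4.37 L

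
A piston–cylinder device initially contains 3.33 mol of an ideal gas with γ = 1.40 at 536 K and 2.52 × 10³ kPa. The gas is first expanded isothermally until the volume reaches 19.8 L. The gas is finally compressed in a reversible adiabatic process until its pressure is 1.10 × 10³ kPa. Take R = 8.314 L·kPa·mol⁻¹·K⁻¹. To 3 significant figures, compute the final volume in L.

From PV = nRT: V₁ = nRT₁/P₁ = 5.889 L.
T constant ⇒ Boyle's law P V = const: T₂ = T₁; P₂ = P₁·(V₁/V₂) = 749.5 kPa.
Reversible adiabatic, γ = 1.40: T₃ = T₂·(P₃/P₂)^((γ−1)/γ) = 598.1 K; V₃ = V₂·(P₂/P₃)^(1/γ) = 15.05 L.

V₃ ≈ 15.1 L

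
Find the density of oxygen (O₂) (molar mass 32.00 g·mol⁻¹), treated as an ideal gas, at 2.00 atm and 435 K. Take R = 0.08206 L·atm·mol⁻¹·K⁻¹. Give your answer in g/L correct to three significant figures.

ρ ≈ 1.79 g/L

ρ = PM/(RT) = (2.00 × 32.00) / (0.08206 × 435.0)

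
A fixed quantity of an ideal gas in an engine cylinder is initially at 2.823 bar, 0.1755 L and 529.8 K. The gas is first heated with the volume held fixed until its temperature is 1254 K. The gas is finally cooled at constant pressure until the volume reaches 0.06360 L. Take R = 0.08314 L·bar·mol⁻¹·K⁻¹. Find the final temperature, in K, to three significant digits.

V constant ⇒ P ∝ T: V₂ = V₁; P₂ = P₁·(T₂/T₁) = 6.682 bar.
Isobaric, so V/T is constant: P₃ = P₂; T₃ = T₂·(V₃/V₂) = 454.4 K.

T₃ ≈ 454 K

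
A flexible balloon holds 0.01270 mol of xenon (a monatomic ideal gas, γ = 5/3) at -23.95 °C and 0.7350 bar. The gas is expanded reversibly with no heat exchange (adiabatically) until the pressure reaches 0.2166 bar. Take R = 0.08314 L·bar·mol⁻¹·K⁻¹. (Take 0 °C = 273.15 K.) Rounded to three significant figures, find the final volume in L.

V₂ ≈ 0.745 L

Convert: T₁ = 249.2 K.
From PV = nRT: V₁ = nRT₁/P₁ = 0.3580 L.
Adiabatic (γ = 5/3), T V^(γ−1) and P V^γ constant: T₂ = T₁·(P₂/P₁)^((γ−1)/γ) = 152.9 K; V₂ = V₁·(P₁/P₂)^(1/γ) = 0.7452 L.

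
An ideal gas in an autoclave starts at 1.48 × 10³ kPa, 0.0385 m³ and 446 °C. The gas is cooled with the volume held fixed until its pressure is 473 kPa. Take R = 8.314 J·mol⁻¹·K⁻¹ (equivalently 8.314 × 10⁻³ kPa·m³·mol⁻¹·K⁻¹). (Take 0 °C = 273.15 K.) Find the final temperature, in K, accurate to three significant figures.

T₂ ≈ 230 K

Convert: T₁ = 719.1 K.
Isochoric, so P/T is constant: V₂ = V₁; T₂ = T₁·(P₂/P₁) = 229.8 K.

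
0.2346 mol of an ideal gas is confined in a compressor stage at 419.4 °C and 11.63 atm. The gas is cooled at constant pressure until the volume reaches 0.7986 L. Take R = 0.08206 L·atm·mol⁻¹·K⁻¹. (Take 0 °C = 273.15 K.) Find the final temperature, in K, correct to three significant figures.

T₂ ≈ 482 K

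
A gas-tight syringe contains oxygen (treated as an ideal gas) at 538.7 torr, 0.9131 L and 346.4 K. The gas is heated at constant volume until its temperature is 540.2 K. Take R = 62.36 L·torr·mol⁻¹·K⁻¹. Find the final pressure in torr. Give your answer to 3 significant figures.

Isochoric, so P/T is constant: V₂ = V₁; P₂ = P₁·(T₂/T₁) = 840.1 torr.

P₂ ≈ 840 torr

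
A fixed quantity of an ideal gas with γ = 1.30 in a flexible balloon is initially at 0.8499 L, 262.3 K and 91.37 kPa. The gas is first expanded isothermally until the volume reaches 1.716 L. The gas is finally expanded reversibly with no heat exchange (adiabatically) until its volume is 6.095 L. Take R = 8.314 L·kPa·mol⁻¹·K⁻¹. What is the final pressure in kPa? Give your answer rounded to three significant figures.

Isothermal, so P V is constant: T₂ = T₁; P₂ = P₁·(V₁/V₂) = 45.25 kPa.
Reversible adiabatic, γ = 1.30: T₃ = T₂·(V₂/V₃)^(γ−1) = 179.3 K; P₃ = P₂·(V₂/V₃)^γ = 8.711 kPa.

P₃ ≈ 8.71 kPa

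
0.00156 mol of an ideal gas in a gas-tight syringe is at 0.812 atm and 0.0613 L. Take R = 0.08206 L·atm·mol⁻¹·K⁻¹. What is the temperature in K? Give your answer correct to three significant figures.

T ≈ 389 K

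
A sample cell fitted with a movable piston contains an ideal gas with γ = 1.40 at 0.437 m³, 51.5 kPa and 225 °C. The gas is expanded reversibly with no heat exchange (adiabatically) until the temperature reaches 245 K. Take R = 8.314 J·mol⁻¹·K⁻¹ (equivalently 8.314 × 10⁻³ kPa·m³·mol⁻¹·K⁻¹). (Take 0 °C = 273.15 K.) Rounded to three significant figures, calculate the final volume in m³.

Convert: T₁ = 498.1 K.
Adiabatic (γ = 1.40), T V^(γ−1) and P V^γ constant: P₂ = P₁·(T₂/T₁)^(γ/(γ−1)) = 4.297 kPa; V₂ = V₁·(T₁/T₂)^(1/(γ−1)) = 2.576 m³.

V₂ ≈ 2.58 m³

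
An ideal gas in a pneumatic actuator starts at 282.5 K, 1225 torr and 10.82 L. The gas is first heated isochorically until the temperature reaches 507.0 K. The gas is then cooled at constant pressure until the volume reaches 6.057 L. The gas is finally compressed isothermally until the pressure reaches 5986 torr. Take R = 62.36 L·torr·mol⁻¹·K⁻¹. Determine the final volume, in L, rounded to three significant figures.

V constant ⇒ P ∝ T: V₂ = V₁; P₂ = P₁·(T₂/T₁) = 2198 torr.
P constant ⇒ V ∝ T: P₃ = P₂; T₃ = T₂·(V₃/V₂) = 283.8 K.
Isothermal, so P V is constant: T₄ = T₃; V₄ = V₃·(P₃/P₄) = 2.225 L.

V₄ ≈ 2.22 L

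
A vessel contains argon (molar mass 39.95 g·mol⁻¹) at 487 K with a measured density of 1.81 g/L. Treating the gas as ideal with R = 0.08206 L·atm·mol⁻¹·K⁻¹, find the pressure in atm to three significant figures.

ρ = PM/(RT) ⇒ P = ρRT/M = (1.81 × 0.08206 × 487.0) / 39.95

P ≈ 1.81 atm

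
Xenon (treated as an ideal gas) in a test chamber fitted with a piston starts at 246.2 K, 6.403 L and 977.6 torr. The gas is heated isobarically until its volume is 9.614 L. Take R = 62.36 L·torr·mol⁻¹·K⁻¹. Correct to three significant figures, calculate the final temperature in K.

P constant ⇒ V ∝ T: P₂ = P₁; T₂ = T₁·(V₂/V₁) = 369.7 K.

T₂ ≈ 370 K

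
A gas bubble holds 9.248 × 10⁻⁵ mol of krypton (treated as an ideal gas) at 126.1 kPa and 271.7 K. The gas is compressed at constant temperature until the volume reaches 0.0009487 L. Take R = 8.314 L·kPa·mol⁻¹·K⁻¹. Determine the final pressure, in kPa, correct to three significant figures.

From PV = nRT: V₁ = nRT₁/P₁ = 0.001657 L.
T constant ⇒ Boyle's law P V = const: T₂ = T₁; P₂ = P₁·(V₁/V₂) = 220.2 kPa.

P₂ ≈ 220 kPa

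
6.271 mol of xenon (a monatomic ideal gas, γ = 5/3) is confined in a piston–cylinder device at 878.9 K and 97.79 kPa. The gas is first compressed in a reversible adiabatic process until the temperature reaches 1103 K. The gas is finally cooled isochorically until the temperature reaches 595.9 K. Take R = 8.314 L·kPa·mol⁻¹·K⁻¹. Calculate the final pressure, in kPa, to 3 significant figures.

From PV = nRT: V₁ = nRT₁/P₁ = 468.6 L.
Adiabatic (γ = 5/3), T V^(γ−1) and P V^γ constant: P₂ = P₁·(T₂/T₁)^(γ/(γ−1)) = 172.5 kPa; V₂ = V₁·(T₁/T₂)^(1/(γ−1)) = 333.3 L.
Isochoric, so P/T is constant: V₃ = V₂; P₃ = P₂·(T₃/T₂) = 93.21 kPa.

P₃ ≈ 93.2 kPa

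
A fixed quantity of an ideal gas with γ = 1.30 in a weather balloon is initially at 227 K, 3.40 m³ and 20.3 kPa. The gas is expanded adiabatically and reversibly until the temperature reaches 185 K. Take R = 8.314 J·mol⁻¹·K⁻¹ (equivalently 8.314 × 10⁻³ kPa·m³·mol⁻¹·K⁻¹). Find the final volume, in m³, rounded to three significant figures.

Adiabatic (γ = 1.30), T V^(γ−1) and P V^γ constant: P₂ = P₁·(T₂/T₁)^(γ/(γ−1)) = 8.365 kPa; V₂ = V₁·(T₁/T₂)^(1/(γ−1)) = 6.724 m³.

V₂ ≈ 6.72 m³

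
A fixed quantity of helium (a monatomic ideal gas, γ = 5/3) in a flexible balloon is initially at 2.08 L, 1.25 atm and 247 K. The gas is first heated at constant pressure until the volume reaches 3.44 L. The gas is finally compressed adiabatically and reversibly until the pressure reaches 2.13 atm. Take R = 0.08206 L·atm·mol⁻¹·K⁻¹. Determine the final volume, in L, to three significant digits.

V₃ ≈ 2.50 L

P constant ⇒ V ∝ T: P₂ = P₁; T₂ = T₁·(V₂/V₁) = 408.5 K.
Adiabatic (γ = 5/3), T V^(γ−1) and P V^γ constant: T₃ = T₂·(P₃/P₂)^((γ−1)/γ) = 505.6 K; V₃ = V₂·(P₂/P₃)^(1/γ) = 2.498 L.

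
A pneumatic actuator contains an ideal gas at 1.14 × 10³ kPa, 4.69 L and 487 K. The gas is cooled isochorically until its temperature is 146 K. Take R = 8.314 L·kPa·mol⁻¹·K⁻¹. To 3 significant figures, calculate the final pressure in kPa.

V constant ⇒ P ∝ T: V₂ = V₁; P₂ = P₁·(T₂/T₁) = 341.8 kPa.

P₂ ≈ 342 kPa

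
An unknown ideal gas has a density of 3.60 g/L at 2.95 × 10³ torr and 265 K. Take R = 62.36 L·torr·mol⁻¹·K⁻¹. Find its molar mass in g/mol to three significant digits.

M ≈ 20.2 g/mol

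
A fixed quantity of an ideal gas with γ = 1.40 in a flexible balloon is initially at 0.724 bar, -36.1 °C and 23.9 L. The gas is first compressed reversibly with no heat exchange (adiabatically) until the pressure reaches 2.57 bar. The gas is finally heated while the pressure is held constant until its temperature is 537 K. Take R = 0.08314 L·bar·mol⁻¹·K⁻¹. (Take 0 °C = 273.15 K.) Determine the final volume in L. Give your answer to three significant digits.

V₃ ≈ 15.3 L

Convert: T₁ = 237.0 K.
Adiabatic (γ = 1.40), T V^(γ−1) and P V^γ constant: T₂ = T₁·(P₂/P₁)^((γ−1)/γ) = 340.4 K; V₂ = V₁·(P₁/P₂)^(1/γ) = 9.669 L.
Isobaric, so V/T is constant: P₃ = P₂; V₃ = V₂·(T₃/T₂) = 15.25 L.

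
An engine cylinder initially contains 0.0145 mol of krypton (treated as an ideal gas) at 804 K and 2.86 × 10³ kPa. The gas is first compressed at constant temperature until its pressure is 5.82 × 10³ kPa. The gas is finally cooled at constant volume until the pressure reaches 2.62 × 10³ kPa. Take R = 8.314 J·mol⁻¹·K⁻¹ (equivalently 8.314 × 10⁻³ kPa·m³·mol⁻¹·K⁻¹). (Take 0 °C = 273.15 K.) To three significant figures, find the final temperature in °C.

From PV = nRT: V₁ = nRT₁/P₁ = 3.389e-05 m³.
Isothermal, so P V is constant: T₂ = T₁; V₂ = V₁·(P₁/P₂) = 1.665e-05 m³.
Isochoric, so P/T is constant: V₃ = V₂; T₃ = T₂·(P₃/P₂) = 361.9 K.

T₃ ≈ 88.8 °C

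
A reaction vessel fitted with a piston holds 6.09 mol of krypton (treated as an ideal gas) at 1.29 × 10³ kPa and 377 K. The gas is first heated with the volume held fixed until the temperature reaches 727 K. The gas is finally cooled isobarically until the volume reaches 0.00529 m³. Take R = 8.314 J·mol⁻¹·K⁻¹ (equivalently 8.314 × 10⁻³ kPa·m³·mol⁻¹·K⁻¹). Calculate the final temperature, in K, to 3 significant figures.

T₃ ≈ 260 K

From PV = nRT: V₁ = nRT₁/P₁ = 0.01480 m³.
V constant ⇒ P ∝ T: V₂ = V₁; P₂ = P₁·(T₂/T₁) = 2488 kPa.
Isobaric, so V/T is constant: P₃ = P₂; T₃ = T₂·(V₃/V₂) = 259.9 K.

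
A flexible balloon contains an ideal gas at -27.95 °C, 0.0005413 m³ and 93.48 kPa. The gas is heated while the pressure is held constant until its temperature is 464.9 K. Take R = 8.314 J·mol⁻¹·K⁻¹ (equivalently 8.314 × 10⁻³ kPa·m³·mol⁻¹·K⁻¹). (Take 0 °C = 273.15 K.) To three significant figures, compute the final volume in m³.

V₂ ≈ 0.00103 m³

Convert: T₁ = 245.2 K.
P constant ⇒ V ∝ T: P₂ = P₁; V₂ = V₁·(T₂/T₁) = 0.001026 m³.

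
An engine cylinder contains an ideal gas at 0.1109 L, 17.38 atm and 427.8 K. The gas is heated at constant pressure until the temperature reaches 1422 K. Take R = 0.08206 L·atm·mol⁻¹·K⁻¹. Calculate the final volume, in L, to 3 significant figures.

Isobaric, so V/T is constant: P₂ = P₁; V₂ = V₁·(T₂/T₁) = 0.3686 L.

V₂ ≈ 0.369 L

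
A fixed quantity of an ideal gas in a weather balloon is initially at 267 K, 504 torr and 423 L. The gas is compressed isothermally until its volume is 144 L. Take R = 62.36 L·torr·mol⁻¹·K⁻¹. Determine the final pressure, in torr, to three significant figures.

Isothermal, so P V is constant: T₂ = T₁; P₂ = P₁·(V₁/V₂) = 1480 torr.

P₂ ≈ 1.48e+03 torr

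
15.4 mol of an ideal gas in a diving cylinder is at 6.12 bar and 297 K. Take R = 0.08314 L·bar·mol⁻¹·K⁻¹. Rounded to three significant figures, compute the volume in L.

V ≈ 62.1 L

PV = nRT ⇒ V = nRT/P = (15.4 × 0.08314 × 297) / 6.12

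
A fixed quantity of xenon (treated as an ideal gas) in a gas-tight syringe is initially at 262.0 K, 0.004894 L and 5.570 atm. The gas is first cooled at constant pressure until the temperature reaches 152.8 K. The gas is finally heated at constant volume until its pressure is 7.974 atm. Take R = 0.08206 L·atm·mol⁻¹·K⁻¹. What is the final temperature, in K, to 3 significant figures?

T₃ ≈ 219 K

Isobaric, so V/T is constant: P₂ = P₁; V₂ = V₁·(T₂/T₁) = 0.002854 L.
V constant ⇒ P ∝ T: V₃ = V₂; T₃ = T₂·(P₃/P₂) = 218.7 K.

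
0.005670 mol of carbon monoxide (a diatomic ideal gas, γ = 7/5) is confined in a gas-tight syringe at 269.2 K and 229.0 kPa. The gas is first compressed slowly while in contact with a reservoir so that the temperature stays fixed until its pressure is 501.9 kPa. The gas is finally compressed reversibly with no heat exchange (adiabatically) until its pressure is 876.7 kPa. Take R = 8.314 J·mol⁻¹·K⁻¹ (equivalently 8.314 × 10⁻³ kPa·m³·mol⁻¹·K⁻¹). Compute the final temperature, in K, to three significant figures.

From PV = nRT: V₁ = nRT₁/P₁ = 5.542e-05 m³.
Isothermal, so P V is constant: T₂ = T₁; V₂ = V₁·(P₁/P₂) = 2.528e-05 m³.
Adiabatic (γ = 7/5), T V^(γ−1) and P V^γ constant: T₃ = T₂·(P₃/P₂)^((γ−1)/γ) = 315.7 K; V₃ = V₂·(P₂/P₃)^(1/γ) = 1.698e-05 m³.

T₃ ≈ 316 K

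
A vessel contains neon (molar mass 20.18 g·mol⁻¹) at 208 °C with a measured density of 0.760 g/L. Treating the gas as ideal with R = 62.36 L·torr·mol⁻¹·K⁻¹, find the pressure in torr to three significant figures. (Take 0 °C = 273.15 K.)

ρ = PM/(RT) ⇒ P = ρRT/M = (0.760 × 62.36 × 481.1) / 20.18

P ≈ 1.13e+03 torr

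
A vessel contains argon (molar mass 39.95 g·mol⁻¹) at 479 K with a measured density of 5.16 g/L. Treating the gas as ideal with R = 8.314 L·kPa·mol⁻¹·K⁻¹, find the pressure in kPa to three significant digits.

P ≈ 514 kPa

ρ = PM/(RT) ⇒ P = ρRT/M = (5.16 × 8.314 × 479.0) / 39.95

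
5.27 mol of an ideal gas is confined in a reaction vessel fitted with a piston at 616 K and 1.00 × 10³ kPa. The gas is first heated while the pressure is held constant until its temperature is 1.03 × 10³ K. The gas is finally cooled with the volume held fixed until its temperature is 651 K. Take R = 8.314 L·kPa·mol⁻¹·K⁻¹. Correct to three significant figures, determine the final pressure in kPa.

P₃ ≈ 632 kPa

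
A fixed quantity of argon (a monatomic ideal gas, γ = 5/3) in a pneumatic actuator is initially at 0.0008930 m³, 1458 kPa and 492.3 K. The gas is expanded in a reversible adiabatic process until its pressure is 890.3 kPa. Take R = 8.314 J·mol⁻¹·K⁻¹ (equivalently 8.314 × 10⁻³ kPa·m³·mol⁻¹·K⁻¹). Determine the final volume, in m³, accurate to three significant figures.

Adiabatic (γ = 5/3), T V^(γ−1) and P V^γ constant: T₂ = T₁·(P₂/P₁)^((γ−1)/γ) = 404.1 K; V₂ = V₁·(P₁/P₂)^(1/γ) = 0.001201 m³.

V₂ ≈ 0.00120 m³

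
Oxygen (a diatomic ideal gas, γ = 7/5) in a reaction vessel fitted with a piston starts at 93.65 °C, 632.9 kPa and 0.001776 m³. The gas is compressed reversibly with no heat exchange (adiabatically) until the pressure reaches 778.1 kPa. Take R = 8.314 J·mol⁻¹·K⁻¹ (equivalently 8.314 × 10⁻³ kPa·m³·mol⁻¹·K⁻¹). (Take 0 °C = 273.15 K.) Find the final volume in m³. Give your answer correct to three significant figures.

Convert: T₁ = 366.8 K.
Adiabatic (γ = 7/5), T V^(γ−1) and P V^γ constant: T₂ = T₁·(P₂/P₁)^((γ−1)/γ) = 389.1 K; V₂ = V₁·(P₁/P₂)^(1/γ) = 0.001532 m³.

V₂ ≈ 0.00153 m³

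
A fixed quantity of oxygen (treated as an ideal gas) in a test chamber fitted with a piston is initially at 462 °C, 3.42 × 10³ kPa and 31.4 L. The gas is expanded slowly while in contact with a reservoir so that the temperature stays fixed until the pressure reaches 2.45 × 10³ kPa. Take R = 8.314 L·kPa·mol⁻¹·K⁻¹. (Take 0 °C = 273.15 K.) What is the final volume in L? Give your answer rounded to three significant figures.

V₂ ≈ 43.8 L

Convert: T₁ = 735.1 K.
Isothermal, so P V is constant: T₂ = T₁; V₂ = V₁·(P₁/P₂) = 43.83 L.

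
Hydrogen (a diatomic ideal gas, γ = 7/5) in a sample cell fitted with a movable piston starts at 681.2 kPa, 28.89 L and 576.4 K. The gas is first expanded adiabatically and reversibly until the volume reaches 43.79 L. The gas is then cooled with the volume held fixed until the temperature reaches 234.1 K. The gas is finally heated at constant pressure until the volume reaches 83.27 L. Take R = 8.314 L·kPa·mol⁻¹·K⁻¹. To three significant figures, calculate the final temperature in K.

T₄ ≈ 445 K

Reversible adiabatic, γ = 7/5: T₂ = T₁·(V₁/V₂)^(γ−1) = 488.1 K; P₂ = P₁·(V₁/V₂)^γ = 380.5 kPa.
Isochoric, so P/T is constant: V₃ = V₂; P₃ = P₂·(T₃/T₂) = 182.5 kPa.
Isobaric, so V/T is constant: P₄ = P₃; T₄ = T₃·(V₄/V₃) = 445.2 K.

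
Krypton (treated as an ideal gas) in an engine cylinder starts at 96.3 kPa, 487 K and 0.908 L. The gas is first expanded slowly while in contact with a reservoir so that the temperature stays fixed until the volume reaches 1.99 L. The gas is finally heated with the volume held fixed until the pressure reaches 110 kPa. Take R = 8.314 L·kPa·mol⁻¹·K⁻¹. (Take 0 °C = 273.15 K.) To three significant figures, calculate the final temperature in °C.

T₃ ≈ 946 °C

Isothermal, so P V is constant: T₂ = T₁; P₂ = P₁·(V₁/V₂) = 43.94 kPa.
Isochoric, so P/T is constant: V₃ = V₂; T₃ = T₂·(P₃/P₂) = 1219 K.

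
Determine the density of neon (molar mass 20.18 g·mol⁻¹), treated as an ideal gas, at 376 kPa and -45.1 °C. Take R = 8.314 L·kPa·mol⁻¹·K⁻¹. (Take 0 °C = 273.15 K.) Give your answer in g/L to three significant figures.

ρ ≈ 4.00 g/L

ρ = PM/(RT) = (376 × 20.18) / (8.314 × 228.0)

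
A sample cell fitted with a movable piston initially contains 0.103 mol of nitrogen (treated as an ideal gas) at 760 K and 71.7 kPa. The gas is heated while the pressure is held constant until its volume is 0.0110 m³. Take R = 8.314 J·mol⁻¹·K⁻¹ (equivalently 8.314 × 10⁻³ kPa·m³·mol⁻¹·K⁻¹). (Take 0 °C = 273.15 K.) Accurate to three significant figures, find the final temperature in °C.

From PV = nRT: V₁ = nRT₁/P₁ = 0.009077 m³.
P constant ⇒ V ∝ T: P₂ = P₁; T₂ = T₁·(V₂/V₁) = 921.0 K.

T₂ ≈ 648 °C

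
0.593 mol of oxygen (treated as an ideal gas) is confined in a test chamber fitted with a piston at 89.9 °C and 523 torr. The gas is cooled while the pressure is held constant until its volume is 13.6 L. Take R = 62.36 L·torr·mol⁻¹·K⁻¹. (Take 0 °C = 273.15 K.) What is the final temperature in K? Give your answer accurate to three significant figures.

T₂ ≈ 192 K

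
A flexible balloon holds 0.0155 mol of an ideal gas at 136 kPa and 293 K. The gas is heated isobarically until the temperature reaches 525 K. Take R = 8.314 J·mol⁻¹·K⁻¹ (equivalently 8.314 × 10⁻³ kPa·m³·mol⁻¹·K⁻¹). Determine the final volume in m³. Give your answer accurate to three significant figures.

V₂ ≈ 0.000497 m³

From PV = nRT: V₁ = nRT₁/P₁ = 0.0002776 m³.
P constant ⇒ V ∝ T: P₂ = P₁; V₂ = V₁·(T₂/T₁) = 0.0004975 m³.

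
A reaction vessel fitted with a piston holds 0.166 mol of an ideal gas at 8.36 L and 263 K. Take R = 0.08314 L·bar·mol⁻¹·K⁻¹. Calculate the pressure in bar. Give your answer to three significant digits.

P ≈ 0.434 bar

PV = nRT ⇒ P = nRT/V = (0.166 × 0.08314 × 263) / 8.36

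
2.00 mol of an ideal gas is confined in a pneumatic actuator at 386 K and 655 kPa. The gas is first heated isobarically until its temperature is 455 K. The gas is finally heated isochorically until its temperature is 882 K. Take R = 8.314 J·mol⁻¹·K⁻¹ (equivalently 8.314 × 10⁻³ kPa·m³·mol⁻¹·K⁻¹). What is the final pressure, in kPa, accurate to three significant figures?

From PV = nRT: V₁ = nRT₁/P₁ = 0.009799 m³.
P constant ⇒ V ∝ T: P₂ = P₁; V₂ = V₁·(T₂/T₁) = 0.01155 m³.
V constant ⇒ P ∝ T: V₃ = V₂; P₃ = P₂·(T₃/T₂) = 1270 kPa.

P₃ ≈ 1.27e+03 kPa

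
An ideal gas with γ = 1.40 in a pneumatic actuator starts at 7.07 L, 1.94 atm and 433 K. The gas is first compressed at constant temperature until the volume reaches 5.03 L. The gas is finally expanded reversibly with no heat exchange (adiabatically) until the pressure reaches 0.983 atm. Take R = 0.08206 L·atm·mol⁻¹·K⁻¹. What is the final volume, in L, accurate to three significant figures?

T constant ⇒ Boyle's law P V = const: T₂ = T₁; P₂ = P₁·(V₁/V₂) = 2.727 atm.
Reversible adiabatic, γ = 1.40: T₃ = T₂·(P₃/P₂)^((γ−1)/γ) = 323.5 K; V₃ = V₂·(P₂/P₃)^(1/γ) = 10.42 L.

V₃ ≈ 10.4 L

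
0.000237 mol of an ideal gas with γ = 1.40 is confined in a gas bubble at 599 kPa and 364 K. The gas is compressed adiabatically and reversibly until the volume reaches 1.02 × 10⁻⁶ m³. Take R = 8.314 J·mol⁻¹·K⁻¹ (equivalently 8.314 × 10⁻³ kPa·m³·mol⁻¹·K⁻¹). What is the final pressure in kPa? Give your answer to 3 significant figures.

P₂ ≈ 750 kPa

From PV = nRT: V₁ = nRT₁/P₁ = 1.197e-06 m³.
Reversible adiabatic, γ = 1.40: T₂ = T₁·(V₁/V₂)^(γ−1) = 388.1 K; P₂ = P₁·(V₁/V₂)^γ = 749.7 kPa.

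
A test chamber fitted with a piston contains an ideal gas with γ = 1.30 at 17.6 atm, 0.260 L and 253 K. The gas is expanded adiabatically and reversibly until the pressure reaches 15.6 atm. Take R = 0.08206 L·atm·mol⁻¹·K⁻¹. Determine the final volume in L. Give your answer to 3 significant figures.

V₂ ≈ 0.285 L

Adiabatic (γ = 1.30), T V^(γ−1) and P V^γ constant: T₂ = T₁·(P₂/P₁)^((γ−1)/γ) = 246.1 K; V₂ = V₁·(P₁/P₂)^(1/γ) = 0.2853 L.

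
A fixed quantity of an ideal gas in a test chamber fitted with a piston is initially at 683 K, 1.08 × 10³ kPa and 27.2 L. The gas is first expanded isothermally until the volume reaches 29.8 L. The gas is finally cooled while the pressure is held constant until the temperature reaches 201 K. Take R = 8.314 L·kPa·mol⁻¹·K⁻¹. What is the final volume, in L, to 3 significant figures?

T constant ⇒ Boyle's law P V = const: T₂ = T₁; P₂ = P₁·(V₁/V₂) = 985.8 kPa.
Isobaric, so V/T is constant: P₃ = P₂; V₃ = V₂·(T₃/T₂) = 8.770 L.

V₃ ≈ 8.77 L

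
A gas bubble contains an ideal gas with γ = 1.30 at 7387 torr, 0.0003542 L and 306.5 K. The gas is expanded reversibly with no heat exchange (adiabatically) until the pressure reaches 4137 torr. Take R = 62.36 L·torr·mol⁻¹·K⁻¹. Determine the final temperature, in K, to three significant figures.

T₂ ≈ 268 K

Adiabatic (γ = 1.30), T V^(γ−1) and P V^γ constant: T₂ = T₁·(P₂/P₁)^((γ−1)/γ) = 268.1 K; V₂ = V₁·(P₁/P₂)^(1/γ) = 0.0005533 L.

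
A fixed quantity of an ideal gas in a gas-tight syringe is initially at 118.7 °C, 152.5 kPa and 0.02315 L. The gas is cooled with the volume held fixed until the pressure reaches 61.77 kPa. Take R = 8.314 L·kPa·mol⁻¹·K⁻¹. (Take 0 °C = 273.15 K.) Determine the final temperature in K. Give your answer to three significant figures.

T₂ ≈ 159 K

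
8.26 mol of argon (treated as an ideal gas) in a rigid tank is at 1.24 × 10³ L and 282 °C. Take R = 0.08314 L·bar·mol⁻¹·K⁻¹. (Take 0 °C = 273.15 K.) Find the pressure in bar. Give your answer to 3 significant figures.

P ≈ 0.307 bar

Convert: T = 555.15 K.
PV = nRT ⇒ P = nRT/V = (8.26 × 0.08314 × 555.15) / 1.24e+03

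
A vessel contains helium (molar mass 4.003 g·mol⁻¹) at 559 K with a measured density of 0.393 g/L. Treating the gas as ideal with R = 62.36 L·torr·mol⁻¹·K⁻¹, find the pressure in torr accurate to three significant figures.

P ≈ 3.42e+03 torr

ρ = PM/(RT) ⇒ P = ρRT/M = (0.393 × 62.36 × 559.0) / 4.003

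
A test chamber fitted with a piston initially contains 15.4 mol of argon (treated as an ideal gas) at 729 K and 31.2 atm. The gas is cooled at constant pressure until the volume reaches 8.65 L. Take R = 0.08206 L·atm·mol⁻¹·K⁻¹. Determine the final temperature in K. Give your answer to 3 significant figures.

T₂ ≈ 214 K

From PV = nRT: V₁ = nRT₁/P₁ = 29.53 L.
P constant ⇒ V ∝ T: P₂ = P₁; T₂ = T₁·(V₂/V₁) = 213.6 K.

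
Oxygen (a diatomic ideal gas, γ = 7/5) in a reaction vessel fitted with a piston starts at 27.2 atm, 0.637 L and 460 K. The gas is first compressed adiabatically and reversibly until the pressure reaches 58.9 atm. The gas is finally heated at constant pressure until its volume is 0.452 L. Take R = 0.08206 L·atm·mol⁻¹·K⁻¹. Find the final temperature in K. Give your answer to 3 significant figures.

T₃ ≈ 707 K

Adiabatic (γ = 7/5), T V^(γ−1) and P V^γ constant: T₂ = T₁·(P₂/P₁)^((γ−1)/γ) = 573.6 K; V₂ = V₁·(P₁/P₂)^(1/γ) = 0.3668 L.
P constant ⇒ V ∝ T: P₃ = P₂; T₃ = T₂·(V₃/V₂) = 706.8 K.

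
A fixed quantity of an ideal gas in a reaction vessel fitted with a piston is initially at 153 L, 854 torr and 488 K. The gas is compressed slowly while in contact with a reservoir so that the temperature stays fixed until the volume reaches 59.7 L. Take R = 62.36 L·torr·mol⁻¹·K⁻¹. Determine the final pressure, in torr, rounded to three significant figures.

P₂ ≈ 2.19e+03 torr

Isothermal, so P V is constant: T₂ = T₁; P₂ = P₁·(V₁/V₂) = 2189 torr.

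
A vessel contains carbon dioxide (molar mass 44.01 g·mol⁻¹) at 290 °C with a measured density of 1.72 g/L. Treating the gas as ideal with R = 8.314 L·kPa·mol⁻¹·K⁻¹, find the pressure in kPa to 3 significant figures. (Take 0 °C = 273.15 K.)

ρ = PM/(RT) ⇒ P = ρRT/M = (1.72 × 8.314 × 563.1) / 44.01

P ≈ 183 kPa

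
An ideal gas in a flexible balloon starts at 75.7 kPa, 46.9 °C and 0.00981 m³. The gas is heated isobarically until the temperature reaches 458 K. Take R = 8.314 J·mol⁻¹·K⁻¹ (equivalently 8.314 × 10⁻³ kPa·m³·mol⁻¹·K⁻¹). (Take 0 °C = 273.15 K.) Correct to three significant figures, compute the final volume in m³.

Convert: T₁ = 320.0 K.
Isobaric, so V/T is constant: P₂ = P₁; V₂ = V₁·(T₂/T₁) = 0.01404 m³.

V₂ ≈ 0.0140 m³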